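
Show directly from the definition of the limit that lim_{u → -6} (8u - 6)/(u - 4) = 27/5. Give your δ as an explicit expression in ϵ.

Let ϵ > 0 be given. We want δ > 0 with 0 < |u + 6| < δ ⇒ |(8u - 6)/(u - 4) − (27/5)| < ϵ.
Combining over a common denominator, (8u - 6)/(u - 4) − (27/5) = [(8u - 6)·(-10) − (-54)·(u - 4)] / [(-10)·(u - 4)] = -26(u + 6) / ((-10)(u - 4)).
So |(8u - 6)/(u - 4) − (27/5)| = 26|u + 6| / (10·|u − 4|).
Require δ ≤ 5, so |u − 4| ≥ |-10| − |u + 6| > 10 − 5 = 5.
Hence |(8u - 6)/(u - 4) − (27/5)| < 26|u + 6|/(10·5) = (13/25)|u + 6|, which is < ϵ once |u + 6| < (25/13)ϵ.
Take δ = min(5, (25/13)ϵ). Then 0 < |u + 6| < δ forces both bounds, so |(8u - 6)/(u - 4) − (27/5)| < ϵ.

δ = min(5, (25/13)ϵ)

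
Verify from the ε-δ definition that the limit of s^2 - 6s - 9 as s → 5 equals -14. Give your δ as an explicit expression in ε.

Fix ε > 0. We want δ > 0 such that 0 < |s − 5| < δ implies |(s^2 - 6s - 9) + 14| < ε.
(s^2 - 6s - 9) + 14 = s^2 - 6s + 5 = (s − 5)(s - 1).
So |(s^2 - 6s - 9) + 14| = |s − 5|·|s - 1|.
Require δ ≤ 1. Then |s − 5| < 1 gives |s| < 6, and by the triangle inequality |s - 1| ≤ 6 + 1 = 7.
Hence |(s^2 - 6s - 9) + 14| ≤ 7|s − 5| < ε provided |s − 5| < ε/7.
Choosing δ = min(1, ε/7) ensures both conditions, hence |(s^2 - 6s - 9) + 14| < ε.

δ = min(1, ε/7)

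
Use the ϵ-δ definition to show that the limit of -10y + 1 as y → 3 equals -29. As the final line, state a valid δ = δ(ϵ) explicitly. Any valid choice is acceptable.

Suppose ϵ > 0. We need δ > 0 so that 0 < |y − 3| < δ implies |(-10y + 1) + 29| < ϵ.
Since (-10y + 1) + 29 = -10(y − 3), we have |(-10y + 1) + 29| = 10|y − 3|.
Thus it suffices that |y − 3| < ϵ/10.
Take δ = ϵ/10. If 0 < |y − 3| < δ then |(-10y + 1) + 29| = 10|y − 3| < 10·(ϵ/10) = ϵ.

δ = ϵ/10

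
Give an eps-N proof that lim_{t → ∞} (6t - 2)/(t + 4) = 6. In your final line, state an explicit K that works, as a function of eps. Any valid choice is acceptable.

Fix eps > 0. We seek K > 0 such that t > K implies |(6t - 2)/(t + 4) − 6| < eps.
(6t - 2)/(t + 4) − 6 = ((6t - 2) − 6(t + 4)) / ((t + 4)) = -26/((t + 4)).
For t > 0 we have t + 4 > t, so |(6t - 2)/(t + 4) − 6| = 26/((t + 4)) < 26/(t) = 26/t.
Thus |(6t - 2)/(t + 4) − 6| < eps whenever t > 26/eps.
Take K = 26/eps. If t > K then |(6t - 2)/(t + 4) − 6| < 26/t < eps.

K = 26/eps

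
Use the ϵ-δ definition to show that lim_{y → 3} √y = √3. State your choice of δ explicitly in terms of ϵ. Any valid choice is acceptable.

Suppose ϵ > 0. We want δ > 0 such that 0 < |y − 3| < δ implies |√y − √3| < ϵ.
Multiplying by the conjugate, |√y − √3| = |y − 3|/(√y + √3).
Restrict δ ≤ 3 so that |y − 3| < 3 forces y > 0, and then √y + √3 > √3.
Hence |√y − √3| < |y − 3|/√3, which is < ϵ once |y − 3| < √3·ϵ.
Take δ = min(3, √3·ϵ). If 0 < |y − 3| < δ then y > 0 and |√y − √3| < |y − 3|/√3 < ϵ.

δ = min(3, √3·ϵ)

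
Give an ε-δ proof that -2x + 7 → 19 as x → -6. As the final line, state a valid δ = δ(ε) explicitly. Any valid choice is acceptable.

Let ε > 0 be given. We need δ > 0 so that 0 < |x + 6| < δ implies |(-2x + 7) − 19| < ε.
Since (-2x + 7) − 19 = -2(x + 6), we have |(-2x + 7) − 19| = 2|x + 6|.
So 2|x + 6| < ε exactly when |x + 6| < ε/2.
Choosing δ = ε/2 gives |(-2x + 7) − 19| = 2|x + 6| < ε whenever |x + 6| < δ.

δ = ε/2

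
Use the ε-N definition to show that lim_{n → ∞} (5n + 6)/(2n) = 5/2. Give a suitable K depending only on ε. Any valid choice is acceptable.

Let ε > 0 be given. For n ≥ 1, |(5n + 6)/(2n) − (5/2)| = |12|/(2(2n)) = 12/(2(2n)).
Since 2n ≥ 2n for n ≥ 1, this is ≤ 12/(2·2n) = 3/n.
So |(5n + 6)/(2n) − (5/2)| < ε whenever n > 3/ε.
Take K = 3/ε. If n > K then |(5n + 6)/(2n) − (5/2)| ≤ 3/n < ε.

K = 3/ε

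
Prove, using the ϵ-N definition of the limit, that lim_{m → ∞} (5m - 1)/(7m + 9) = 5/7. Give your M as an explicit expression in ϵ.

Let ϵ > 0 be given. For m ≥ 1, |(5m - 1)/(7m + 9) − (5/7)| = |-52|/(7(7m + 9)) = 52/(7(7m + 9)).
Since 7m + 9 ≥ 7m for m ≥ 1, this is ≤ 52/(7·7m) = (52/49)/m.
So |(5m - 1)/(7m + 9) − (5/7)| < ϵ whenever m > (52/49)/ϵ.
Take M = (52/49)/ϵ. If m > M then |(5m - 1)/(7m + 9) − (5/7)| ≤ (52/49)/m < ϵ.

M = (52/49)/ϵ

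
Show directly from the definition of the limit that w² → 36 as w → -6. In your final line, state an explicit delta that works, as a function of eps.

delta = min(1, eps/13)

Let eps > 0 be given. We seek delta > 0 with 0 < |w + 6| < delta ⇒ |w² − 36| < eps.
Factor: w² − 36 = (w + 6)(w - 6), so |w² − 36| = |w + 6|·|w - 6|.
Restrict delta ≤ 1. Then |w + 6| < 1 gives |w| < 7, so by the triangle inequality |w - 6| ≤ 7 + 6 = 13.
Hence |w² − 36| ≤ 13|w + 6|, which is < eps once |w + 6| < eps/13.
Take delta = min(1, eps/13). If 0 < |w + 6| < delta then both bounds hold and |w² − 36| ≤ 13|w + 6| < 13·(eps/13) = eps.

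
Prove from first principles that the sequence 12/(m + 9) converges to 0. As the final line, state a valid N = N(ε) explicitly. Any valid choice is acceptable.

Suppose ε > 0. For m ≥ 1, |12/(m + 9) − 0| = 12/(m + 9) ≤ 12/m.
We need 12/m < ε, i.e. m > 12/ε.
Take N = 12/ε. If m > N then |12/(m + 9)| ≤ 12/m < ε.

N = 12/ε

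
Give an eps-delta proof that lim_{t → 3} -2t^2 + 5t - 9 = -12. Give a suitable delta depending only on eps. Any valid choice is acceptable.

Suppose eps > 0. We want delta > 0 such that 0 < |t − 3| < delta implies |(-2t^2 + 5t - 9) + 12| < eps.
(-2t^2 + 5t - 9) + 12 = -2t^2 + 5t + 3 = (t − 3)(-2t - 1).
So |(-2t^2 + 5t - 9) + 12| = |t − 3|·|-2t - 1|.
Require delta ≤ 2. Then |t − 3| < 2 gives |t| < 5, and by the triangle inequality |-2t - 1| ≤ 2·5 + 1 = 11.
Hence |(-2t^2 + 5t - 9) + 12| ≤ 11|t − 3| < eps provided |t − 3| < eps/11.
Choosing delta = min(2, eps/11) ensures both conditions, hence |(-2t^2 + 5t - 9) + 12| < eps.

delta = min(2, eps/11)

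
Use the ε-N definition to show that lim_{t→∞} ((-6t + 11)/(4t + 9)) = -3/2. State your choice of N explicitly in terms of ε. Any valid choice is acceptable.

Suppose ε > 0. We seek N > 0 such that t > N implies |(-6t + 11)/(4t + 9) + 3/2| < ε.
(-6t + 11)/(4t + 9) + 3/2 = (4(-6t + 11) − (-6)(4t + 9)) / (4(4t + 9)) = 98/(4(4t + 9)).
For t > 0 we have 4t + 9 > 4t, so |(-6t + 11)/(4t + 9) + 3/2| = 98/(4(4t + 9)) < 98/(4·4t) = (49/8)/t.
Thus |(-6t + 11)/(4t + 9) + 3/2| < ε whenever t > (49/8)/ε.
Take N = (49/8)/ε. If t > N then |(-6t + 11)/(4t + 9) + 3/2| < (49/8)/t < ε.

N = (49/8)/ε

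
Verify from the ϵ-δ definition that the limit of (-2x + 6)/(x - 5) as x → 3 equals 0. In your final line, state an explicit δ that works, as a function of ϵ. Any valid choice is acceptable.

Let ϵ > 0. We want δ > 0 with 0 < |x − 3| < δ ⇒ |(-2x + 6)/(x - 5) − 0| < ϵ.
Combining over a common denominator, (-2x + 6)/(x - 5) − 0 = [(-2x + 6)·(-2) − 0·(x - 5)] / [(-2)·(x - 5)] = 4(x − 3) / ((-2)(x - 5)).
So |(-2x + 6)/(x - 5) − 0| = 4|x − 3| / (2·|x − 5|).
Require δ ≤ 1, so |x − 5| ≥ |-2| − |x − 3| > 2 − 1 = 1.
Hence |(-2x + 6)/(x - 5) − 0| < 4|x − 3|/(2·1) = 2|x − 3|, which is < ϵ once |x − 3| < (1/2)ϵ.
Take δ = min(1, (1/2)ϵ). Then 0 < |x − 3| < δ forces both bounds, so |(-2x + 6)/(x - 5) − 0| < ϵ.

δ = min(1, (1/2)ϵ)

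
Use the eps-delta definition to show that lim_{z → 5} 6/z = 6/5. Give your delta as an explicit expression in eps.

delta = min(5/2, (25/12)eps)

Let eps > 0 be given. We seek delta > 0 such that 0 < |z − 5| < delta implies |6/z − (6/5)| < eps.
|6/z − (6/5)| = 6·|5 − z|/(5·|z|) = 6|z − 5|/(5|z|).
Restrict delta ≤ 5/2. Then |z − 5| < 5/2 gives |z| > 5/2, so 5|z| > 25/2.
Then |6/z − (6/5)| < 6|z − 5|/(25/2), which is < eps when |z − 5| < (25/12)eps.
Take delta = min(5/2, (25/12)eps). Then 0 < |z − 5| < delta gives both |z − 5| < 5/2 and |z − 5| < (25/12)eps, so |6/z − (6/5)| < eps.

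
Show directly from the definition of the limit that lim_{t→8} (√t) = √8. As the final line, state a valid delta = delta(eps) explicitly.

delta = min(8, √8·eps)

Suppose eps > 0. We want delta > 0 such that 0 < |t − 8| < delta implies |√t − √8| < eps.
Multiplying by the conjugate, |√t − √8| = |t − 8|/(√t + √8).
Restrict delta ≤ 8 so that |t − 8| < 8 forces t > 0, and then √t + √8 > √8.
Hence |√t − √8| < |t − 8|/√8, which is < eps once |t − 8| < √8·eps.
Take delta = min(8, √8·eps). If 0 < |t − 8| < delta then t > 0 and |√t − √8| < |t − 8|/√8 < eps.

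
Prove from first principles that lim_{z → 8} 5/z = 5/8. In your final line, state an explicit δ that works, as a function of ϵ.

δ = min(4, (32/5)ϵ)

Let ϵ > 0 be given. We seek δ > 0 such that 0 < |z − 8| < δ implies |5/z − (5/8)| < ϵ.
|5/z − (5/8)| = 5·|8 − z|/(8·|z|) = 5|z − 8|/(8|z|).
Require δ ≤ 4 so that |z| > 8 − 4 = 4, hence 8|z| > 32.
Then |5/z − (5/8)| < 5|z − 8|/32, which is < ϵ when |z − 8| < (32/5)ϵ.
Take δ = min(4, (32/5)ϵ). Then 0 < |z − 8| < δ gives both |z − 8| < 4 and |z − 8| < (32/5)ϵ, so |5/z − (5/8)| < ϵ.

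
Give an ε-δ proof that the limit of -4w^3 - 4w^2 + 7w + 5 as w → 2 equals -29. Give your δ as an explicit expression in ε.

δ = min(1, ε/89)

Fix ε > 0. We want δ > 0 such that 0 < |w − 2| < δ implies |(-4w^3 - 4w^2 + 7w + 5) + 29| < ε.
(-4w^3 - 4w^2 + 7w + 5) + 29 = -4w^3 - 4w^2 + 7w + 34 = (w − 2)(-4w^2 - 12w - 17).
So |(-4w^3 - 4w^2 + 7w + 5) + 29| = |w − 2|·|-4w^2 - 12w - 17|.
Assume first that |w − 2| < 1, so |w| < 3. Then |-4w^2 - 12w - 17| ≤ 4·3^2 + 12·3 + 17 = 89.
Hence |(-4w^3 - 4w^2 + 7w + 5) + 29| ≤ 89|w − 2| < ε provided |w − 2| < ε/89.
Choosing δ = min(1, ε/89) ensures both conditions, hence |(-4w^3 - 4w^2 + 7w + 5) + 29| < ε.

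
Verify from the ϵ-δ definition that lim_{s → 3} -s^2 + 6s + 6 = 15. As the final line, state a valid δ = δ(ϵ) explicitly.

Let ϵ > 0 be given. We want δ > 0 such that 0 < |s − 3| < δ implies |(-s^2 + 6s + 6) − 15| < ϵ.
(-s^2 + 6s + 6) − 15 = -s^2 + 6s - 9 = (s − 3)(-s + 3).
So |(-s^2 + 6s + 6) − 15| = |s − 3|·|-s + 3|.
Assume first that |s − 3| < 1, so |s| < 4. Then |-s + 3| ≤ 4 + 3 = 7.
Hence |(-s^2 + 6s + 6) − 15| ≤ 7|s − 3| < ϵ provided |s − 3| < ϵ/7.
Choosing δ = min(1, ϵ/7) ensures both conditions, hence |(-s^2 + 6s + 6) − 15| < ϵ.

δ = min(1, ϵ/7)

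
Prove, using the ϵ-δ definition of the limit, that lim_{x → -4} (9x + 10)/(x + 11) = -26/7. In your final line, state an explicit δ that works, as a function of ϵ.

Suppose ϵ > 0. We want δ > 0 with 0 < |x + 4| < δ ⇒ |(9x + 10)/(x + 11) + 26/7| < ϵ.
Combining over a common denominator, (9x + 10)/(x + 11) + 26/7 = [(9x + 10)·7 − (-26)·(x + 11)] / [7·(x + 11)] = 89(x + 4) / (7(x + 11)).
So |(9x + 10)/(x + 11) + 26/7| = 89|x + 4| / (7·|x + 11|).
Require δ ≤ 7/2, so |x + 11| ≥ |7| − |x + 4| > 7 − 7/2 = 7/2.
Hence |(9x + 10)/(x + 11) + 26/7| < 89|x + 4|/(7·(7/2)) = (178/49)|x + 4|, which is < ϵ once |x + 4| < (49/178)ϵ.
Take δ = min(7/2, (49/178)ϵ). Then 0 < |x + 4| < δ forces both bounds, so |(9x + 10)/(x + 11) + 26/7| < ϵ.

δ = min(7/2, (49/178)ϵ)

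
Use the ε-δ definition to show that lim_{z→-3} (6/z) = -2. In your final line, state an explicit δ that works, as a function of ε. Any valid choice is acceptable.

Fix ε > 0. We seek δ > 0 such that 0 < |z + 3| < δ implies |6/z + 2| < ε.
|6/z + 2| = 6·|-3 − z|/(3·|z|) = 6|z + 3|/(3|z|).
Require δ ≤ 3/2 so that |z| > 3 − 3/2 = 3/2, hence 3|z| > 9/2.
Then |6/z + 2| < 6|z + 3|/(9/2), which is < ε when |z + 3| < (3/4)ε.
Take δ = min(3/2, (3/4)ε). Then 0 < |z + 3| < δ gives both |z + 3| < 3/2 and |z + 3| < (3/4)ε, so |6/z + 2| < ε.

δ = min(3/2, (3/4)ε)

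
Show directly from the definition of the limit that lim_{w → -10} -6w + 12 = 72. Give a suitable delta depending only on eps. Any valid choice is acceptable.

delta = eps/6

Let eps > 0 be given. We need delta > 0 so that 0 < |w + 10| < delta implies |(-6w + 12) − 72| < eps.
|(-6w + 12) − 72| = |-6w - 60| = 6|w + 10|.
Thus it suffices that |w + 10| < eps/6.
Take delta = eps/6. If 0 < |w + 10| < delta then |(-6w + 12) − 72| = 6|w + 10| < 6·(eps/6) = eps.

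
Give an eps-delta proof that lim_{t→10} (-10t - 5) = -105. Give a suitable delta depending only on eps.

delta = eps/10

Let eps > 0. We need delta > 0 so that 0 < |t − 10| < delta implies |(-10t - 5) + 105| < eps.
Since (-10t - 5) + 105 = -10(t − 10), we have |(-10t - 5) + 105| = 10|t − 10|.
Thus it suffices that |t − 10| < eps/10.
Choosing delta = eps/10 gives |(-10t - 5) + 105| = 10|t − 10| < eps whenever |t − 10| < delta.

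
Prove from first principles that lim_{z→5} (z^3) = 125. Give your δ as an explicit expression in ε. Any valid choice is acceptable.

δ = min(2, ε/109)

Fix ε > 0. We seek δ > 0 with 0 < |z − 5| < δ ⇒ |z^3 − 125| < ε.
Factor: z^3 − 125 = (z − 5)(z^2 + 5z + 25), so |z^3 − 125| = |z − 5|·|z^2 + 5z + 25|.
Restrict δ ≤ 2. Then |z − 5| < 2 gives |z| < 7, so by the triangle inequality |z^2 + 5z + 25| ≤ 7^2 + 5·7 + 25 = 109.
Hence |z^3 − 125| ≤ 109|z − 5|, which is < ε once |z − 5| < ε/109.
Take δ = min(2, ε/109). If 0 < |z − 5| < δ then both bounds hold and |z^3 − 125| ≤ 109|z − 5| < 109·(ε/109) = ε.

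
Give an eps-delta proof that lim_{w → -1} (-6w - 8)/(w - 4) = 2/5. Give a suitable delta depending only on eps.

Let eps > 0. We want delta > 0 with 0 < |w + 1| < delta ⇒ |(-6w - 8)/(w - 4) − (2/5)| < eps.
Combining over a common denominator, (-6w - 8)/(w - 4) − (2/5) = [(-6w - 8)·(-5) − (-2)·(w - 4)] / [(-5)·(w - 4)] = 32(w + 1) / ((-5)(w - 4)).
So |(-6w - 8)/(w - 4) − (2/5)| = 32|w + 1| / (5·|w − 4|).
Restrict delta ≤ 5/2. Then |w + 1| < 5/2 gives |w − 4| = |(w + 1) + (-5)| ≥ 5 − 5/2 = 5/2.
Hence |(-6w - 8)/(w - 4) − (2/5)| < 32|w + 1|/(5·(5/2)) = (64/25)|w + 1|, which is < eps once |w + 1| < (25/64)eps.
Take delta = min(5/2, (25/64)eps). Then 0 < |w + 1| < delta forces both bounds, so |(-6w - 8)/(w - 4) − (2/5)| < eps.

delta = min(5/2, (25/64)eps)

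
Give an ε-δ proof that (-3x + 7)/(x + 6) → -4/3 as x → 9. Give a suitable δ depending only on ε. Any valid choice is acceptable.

δ = min(15/2, (9/2)ε)

Fix ε > 0. We want δ > 0 with 0 < |x − 9| < δ ⇒ |(-3x + 7)/(x + 6) + 4/3| < ε.
Combining over a common denominator, (-3x + 7)/(x + 6) + 4/3 = [(-3x + 7)·15 − (-20)·(x + 6)] / [15·(x + 6)] = -25(x − 9) / (15(x + 6)).
So |(-3x + 7)/(x + 6) + 4/3| = 25|x − 9| / (15·|x + 6|).
Require δ ≤ 15/2, so |x + 6| ≥ |15| − |x − 9| > 15 − 15/2 = 15/2.
Hence |(-3x + 7)/(x + 6) + 4/3| < 25|x − 9|/(15·(15/2)) = (2/9)|x − 9|, which is < ε once |x − 9| < (9/2)ε.
Take δ = min(15/2, (9/2)ε). Then 0 < |x − 9| < δ forces both bounds, so |(-3x + 7)/(x + 6) + 4/3| < ε.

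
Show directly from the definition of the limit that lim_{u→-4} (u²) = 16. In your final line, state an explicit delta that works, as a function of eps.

Let eps > 0 be given. We seek delta > 0 with 0 < |u + 4| < delta ⇒ |u² − 16| < eps.
Factor: u² − 16 = (u + 4)(u - 4), so |u² − 16| = |u + 4|·|u - 4|.
Impose delta ≤ 1 so that |u| < 5; then |u - 4| ≤ 9.
Hence |u² − 16| ≤ 9|u + 4|, which is < eps once |u + 4| < eps/9.
Take delta = min(1, eps/9). If 0 < |u + 4| < delta then both bounds hold and |u² − 16| ≤ 9|u + 4| < 9·(eps/9) = eps.

delta = min(1, eps/9)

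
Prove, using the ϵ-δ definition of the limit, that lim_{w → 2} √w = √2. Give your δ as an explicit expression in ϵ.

Suppose ϵ > 0. We want δ > 0 such that 0 < |w − 2| < δ implies |√w − √2| < ϵ.
Rationalise: √w − √2 = (w − 2)/(√w + √2), so |√w − √2| = |w − 2|/(√w + √2).
Restrict δ ≤ 2 so that |w − 2| < 2 forces w > 0, and then √w + √2 > √2.
Hence |√w − √2| < |w − 2|/√2, which is < ϵ once |w − 2| < √2·ϵ.
Take δ = min(2, √2·ϵ). If 0 < |w − 2| < δ then w > 0 and |√w − √2| < |w − 2|/√2 < ϵ.

δ = min(2, √2·ϵ)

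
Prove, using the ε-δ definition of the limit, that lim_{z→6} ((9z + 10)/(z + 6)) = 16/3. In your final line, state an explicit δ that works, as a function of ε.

Fix ε > 0. We want δ > 0 with 0 < |z − 6| < δ ⇒ |(9z + 10)/(z + 6) − (16/3)| < ε.
Combining over a common denominator, (9z + 10)/(z + 6) − (16/3) = [(9z + 10)·12 − 64·(z + 6)] / [12·(z + 6)] = 44(z − 6) / (12(z + 6)).
So |(9z + 10)/(z + 6) − (16/3)| = 44|z − 6| / (12·|z + 6|).
Restrict δ ≤ 6. Then |z − 6| < 6 gives |z + 6| = |(z − 6) + 12| ≥ 12 − 6 = 6.
Hence |(9z + 10)/(z + 6) − (16/3)| < 44|z − 6|/(12·6) = (11/18)|z − 6|, which is < ε once |z − 6| < (18/11)ε.
Take δ = min(6, (18/11)ε). Then 0 < |z − 6| < δ forces both bounds, so |(9z + 10)/(z + 6) − (16/3)| < ε.

δ = min(6, (18/11)ε)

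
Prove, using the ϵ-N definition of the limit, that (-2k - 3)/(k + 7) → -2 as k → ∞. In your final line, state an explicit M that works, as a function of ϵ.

Suppose ϵ > 0. For k ≥ 1, |(-2k - 3)/(k + 7) + 2| = |11|/((k + 7)) = 11/((k + 7)).
Since k + 7 ≥ k for k ≥ 1, this is ≤ 11/(k) = 11/k.
So |(-2k - 3)/(k + 7) + 2| < ϵ whenever k > 11/ϵ.
Take M = 11/ϵ. If k > M then |(-2k - 3)/(k + 7) + 2| ≤ 11/k < ϵ.

M = 11/ϵ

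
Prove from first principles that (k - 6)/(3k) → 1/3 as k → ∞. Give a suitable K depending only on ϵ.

K = 2/ϵ

Suppose ϵ > 0. For k ≥ 1, |(k - 6)/(3k) − (1/3)| = |-18|/(3(3k)) = 18/(3(3k)).
Since 3k ≥ 3k for k ≥ 1, this is ≤ 18/(3·3k) = 2/k.
So |(k - 6)/(3k) − (1/3)| < ϵ whenever k > 2/ϵ.
Take K = 2/ϵ. If k > K then |(k - 6)/(3k) − (1/3)| ≤ 2/k < ϵ.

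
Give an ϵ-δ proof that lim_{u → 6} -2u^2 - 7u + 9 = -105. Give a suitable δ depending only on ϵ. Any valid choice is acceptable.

δ = min(2, ϵ/35)

Let ϵ > 0 be given. We want δ > 0 such that 0 < |u − 6| < δ implies |(-2u^2 - 7u + 9) + 105| < ϵ.
(-2u^2 - 7u + 9) + 105 = -2u^2 - 7u + 114 = (u − 6)(-2u - 19).
So |(-2u^2 - 7u + 9) + 105| = |u − 6|·|-2u - 19|.
Require δ ≤ 2. Then |u − 6| < 2 gives |u| < 8, and by the triangle inequality |-2u - 19| ≤ 2·8 + 19 = 35.
Hence |(-2u^2 - 7u + 9) + 105| ≤ 35|u − 6| < ϵ provided |u − 6| < ϵ/35.
Choosing δ = min(2, ϵ/35) ensures both conditions, hence |(-2u^2 - 7u + 9) + 105| < ϵ.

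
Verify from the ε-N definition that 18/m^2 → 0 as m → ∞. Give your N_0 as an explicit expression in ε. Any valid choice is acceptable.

Let ε > 0. For m ≥ 1, |18/m^2 − 0| = 18/m^2.
18/m^2 < ε ⇔ m^2 > 18/ε ⇔ m > (18/ε)^{1/2}.
Take N_0 = (18/ε)^{1/2}. Then m > N_0 implies 18/m^2 < ε.

N_0 = (18/ε)^{1/2}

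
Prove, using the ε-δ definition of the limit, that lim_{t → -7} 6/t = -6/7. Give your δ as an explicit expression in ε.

Suppose ε > 0. We seek δ > 0 such that 0 < |t + 7| < δ implies |6/t + 6/7| < ε.
|6/t + 6/7| = 6·|-7 − t|/(7·|t|) = 6|t + 7|/(7|t|).
Require δ ≤ 7/2 so that |t| > 7 − 7/2 = 7/2, hence 7|t| > 49/2.
Then |6/t + 6/7| < 6|t + 7|/(49/2), which is < ε when |t + 7| < (49/12)ε.
Take δ = min(7/2, (49/12)ε). Then 0 < |t + 7| < δ gives both |t + 7| < 7/2 and |t + 7| < (49/12)ε, so |6/t + 6/7| < ε.

δ = min(7/2, (49/12)ε)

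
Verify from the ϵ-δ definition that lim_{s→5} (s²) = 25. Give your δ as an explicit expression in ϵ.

Let ϵ > 0 be given. We seek δ > 0 with 0 < |s − 5| < δ ⇒ |s² − 25| < ϵ.
Factor: s² − 25 = (s − 5)(s + 5), so |s² − 25| = |s − 5|·|s + 5|.
Restrict δ ≤ 1. Then |s − 5| < 1 gives |s| < 6, so by the triangle inequality |s + 5| ≤ 6 + 5 = 11.
Hence |s² − 25| ≤ 11|s − 5|, which is < ϵ once |s − 5| < ϵ/11.
Take δ = min(1, ϵ/11). If 0 < |s − 5| < δ then both bounds hold and |s² − 25| ≤ 11|s − 5| < 11·(ϵ/11) = ϵ.

δ = min(1, ϵ/11)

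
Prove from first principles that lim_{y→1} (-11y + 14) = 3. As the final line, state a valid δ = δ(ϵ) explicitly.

δ = ϵ/11

Fix ϵ > 0. We need δ > 0 so that 0 < |y − 1| < δ implies |(-11y + 14) − 3| < ϵ.
Since (-11y + 14) − 3 = -11(y − 1), we have |(-11y + 14) − 3| = 11|y − 1|.
Thus it suffices that |y − 1| < ϵ/11.
Choosing δ = ϵ/11 gives |(-11y + 14) − 3| = 11|y − 1| < ϵ whenever |y − 1| < δ.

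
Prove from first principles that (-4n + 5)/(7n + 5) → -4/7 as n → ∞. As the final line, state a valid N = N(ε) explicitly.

Let ε > 0 be given. For n ≥ 1, |(-4n + 5)/(7n + 5) + 4/7| = |55|/(7(7n + 5)) = 55/(7(7n + 5)).
Since 7n + 5 ≥ 7n for n ≥ 1, this is ≤ 55/(7·7n) = (55/49)/n.
So |(-4n + 5)/(7n + 5) + 4/7| < ε whenever n > (55/49)/ε.
Take N = (55/49)/ε. If n > N then |(-4n + 5)/(7n + 5) + 4/7| ≤ (55/49)/n < ε.

N = (55/49)/ε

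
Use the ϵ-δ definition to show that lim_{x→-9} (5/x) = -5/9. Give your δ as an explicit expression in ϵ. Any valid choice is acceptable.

Suppose ϵ > 0. We seek δ > 0 such that 0 < |x + 9| < δ implies |5/x + 5/9| < ϵ.
|5/x + 5/9| = 5·|-9 − x|/(9·|x|) = 5|x + 9|/(9|x|).
Restrict δ ≤ 9/2. Then |x + 9| < 9/2 gives |x| > 9/2, so 9|x| > 81/2.
Then |5/x + 5/9| < 5|x + 9|/(81/2), which is < ϵ when |x + 9| < (81/10)ϵ.
Take δ = min(9/2, (81/10)ϵ). Then 0 < |x + 9| < δ gives both |x + 9| < 9/2 and |x + 9| < (81/10)ϵ, so |5/x + 5/9| < ϵ.

δ = min(9/2, (81/10)ϵ)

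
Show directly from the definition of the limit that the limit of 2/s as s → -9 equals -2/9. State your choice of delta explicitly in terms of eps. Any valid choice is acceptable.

Fix eps > 0. We seek delta > 0 such that 0 < |s + 9| < delta implies |2/s + 2/9| < eps.
|2/s + 2/9| = 2·|-9 − s|/(9·|s|) = 2|s + 9|/(9|s|).
Require delta ≤ 9/2 so that |s| > 9 − 9/2 = 9/2, hence 9|s| > 81/2.
Then |2/s + 2/9| < 2|s + 9|/(81/2), which is < eps when |s + 9| < (81/4)eps.
Take delta = min(9/2, (81/4)eps). Then 0 < |s + 9| < delta gives both |s + 9| < 9/2 and |s + 9| < (81/4)eps, so |2/s + 2/9| < eps.

delta = min(9/2, (81/4)eps)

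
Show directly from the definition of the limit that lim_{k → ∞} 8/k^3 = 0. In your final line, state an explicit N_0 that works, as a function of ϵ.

N_0 = (8/ϵ)^{1/3}

Fix ϵ > 0. For k ≥ 1, |8/k^3 − 0| = 8/k^3.
8/k^3 < ϵ ⇔ k^3 > 8/ϵ ⇔ k > (8/ϵ)^{1/3}.
Take N_0 = (8/ϵ)^{1/3}. Then k > N_0 implies 8/k^3 < ϵ.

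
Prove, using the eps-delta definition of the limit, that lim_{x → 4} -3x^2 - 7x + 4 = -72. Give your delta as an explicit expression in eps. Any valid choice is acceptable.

Let eps > 0. We want delta > 0 such that 0 < |x − 4| < delta implies |(-3x^2 - 7x + 4) + 72| < eps.
(-3x^2 - 7x + 4) + 72 = -3x^2 - 7x + 76 = (x − 4)(-3x - 19).
So |(-3x^2 - 7x + 4) + 72| = |x − 4|·|-3x - 19|.
Require delta ≤ 1. Then |x − 4| < 1 gives |x| < 5, and by the triangle inequality |-3x - 19| ≤ 3·5 + 19 = 34.
Hence |(-3x^2 - 7x + 4) + 72| ≤ 34|x − 4| < eps provided |x − 4| < eps/34.
Choosing delta = min(1, eps/34) ensures both conditions, hence |(-3x^2 - 7x + 4) + 72| < eps.

delta = min(1, eps/34)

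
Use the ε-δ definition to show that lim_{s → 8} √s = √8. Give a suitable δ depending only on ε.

Suppose ε > 0. We want δ > 0 such that 0 < |s − 8| < δ implies |√s − √8| < ε.
Multiplying by the conjugate, |√s − √8| = |s − 8|/(√s + √8).
Restrict δ ≤ 8 so that |s − 8| < 8 forces s > 0, and then √s + √8 > √8.
Hence |√s − √8| < |s − 8|/√8, which is < ε once |s − 8| < √8·ε.
Take δ = min(8, √8·ε). If 0 < |s − 8| < δ then s > 0 and |√s − √8| < |s − 8|/√8 < ε.

δ = min(8, √8·ε)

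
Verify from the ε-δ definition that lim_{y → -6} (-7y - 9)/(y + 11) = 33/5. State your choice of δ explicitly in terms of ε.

Let ε > 0 be given. We want δ > 0 with 0 < |y + 6| < δ ⇒ |(-7y - 9)/(y + 11) − (33/5)| < ε.
Combining over a common denominator, (-7y - 9)/(y + 11) − (33/5) = [(-7y - 9)·5 − 33·(y + 11)] / [5·(y + 11)] = -68(y + 6) / (5(y + 11)).
So |(-7y - 9)/(y + 11) − (33/5)| = 68|y + 6| / (5·|y + 11|).
Require δ ≤ 5/2, so |y + 11| ≥ |5| − |y + 6| > 5 − 5/2 = 5/2.
Hence |(-7y - 9)/(y + 11) − (33/5)| < 68|y + 6|/(5·(5/2)) = (136/25)|y + 6|, which is < ε once |y + 6| < (25/136)ε.
Take δ = min(5/2, (25/136)ε). Then 0 < |y + 6| < δ forces both bounds, so |(-7y - 9)/(y + 11) − (33/5)| < ε.

δ = min(5/2, (25/136)ε)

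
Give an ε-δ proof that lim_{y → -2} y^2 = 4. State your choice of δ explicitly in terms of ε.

Fix ε > 0. We seek δ > 0 with 0 < |y + 2| < δ ⇒ |y^2 − 4| < ε.
Factor: y^2 − 4 = (y + 2)(y - 2), so |y^2 − 4| = |y + 2|·|y - 2|.
Impose δ ≤ 1 so that |y| < 3; then |y - 2| ≤ 5.
Hence |y^2 − 4| ≤ 5|y + 2|, which is < ε once |y + 2| < ε/5.
Take δ = min(1, ε/5). If 0 < |y + 2| < δ then both bounds hold and |y^2 − 4| ≤ 5|y + 2| < 5·(ε/5) = ε.

δ = min(1, ε/5)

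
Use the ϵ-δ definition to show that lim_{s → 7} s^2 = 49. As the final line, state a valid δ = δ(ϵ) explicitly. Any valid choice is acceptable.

Suppose ϵ > 0. We seek δ > 0 with 0 < |s − 7| < δ ⇒ |s^2 − 49| < ϵ.
Factor: s^2 − 49 = (s − 7)(s + 7), so |s^2 − 49| = |s − 7|·|s + 7|.
Restrict δ ≤ 2. Then |s − 7| < 2 gives |s| < 9, so by the triangle inequality |s + 7| ≤ 9 + 7 = 16.
Hence |s^2 − 49| ≤ 16|s − 7|, which is < ϵ once |s − 7| < ϵ/16.
Take δ = min(2, ϵ/16). If 0 < |s − 7| < δ then both bounds hold and |s^2 − 49| ≤ 16|s − 7| < 16·(ϵ/16) = ϵ.

δ = min(2, ϵ/16)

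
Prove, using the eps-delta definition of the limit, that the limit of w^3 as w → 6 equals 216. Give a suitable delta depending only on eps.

delta = min(2, eps/148)

Let eps > 0. We seek delta > 0 with 0 < |w − 6| < delta ⇒ |w^3 − 216| < eps.
Factor: w^3 − 216 = (w − 6)(w^2 + 6w + 36), so |w^3 − 216| = |w − 6|·|w^2 + 6w + 36|.
Restrict delta ≤ 2. Then |w − 6| < 2 gives |w| < 8, so by the triangle inequality |w^2 + 6w + 36| ≤ 8^2 + 6·8 + 36 = 148.
Hence |w^3 − 216| ≤ 148|w − 6|, which is < eps once |w − 6| < eps/148.
Take delta = min(2, eps/148). If 0 < |w − 6| < delta then both bounds hold and |w^3 − 216| ≤ 148|w − 6| < 148·(eps/148) = eps.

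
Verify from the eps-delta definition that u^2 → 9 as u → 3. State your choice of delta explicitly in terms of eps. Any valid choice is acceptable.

delta = min(2, eps/8)

Let eps > 0 be given. We seek delta > 0 with 0 < |u − 3| < delta ⇒ |u^2 − 9| < eps.
Factor: u^2 − 9 = (u − 3)(u + 3), so |u^2 − 9| = |u − 3|·|u + 3|.
Restrict delta ≤ 2. Then |u − 3| < 2 gives |u| < 5, so by the triangle inequality |u + 3| ≤ 5 + 3 = 8.
Hence |u^2 − 9| ≤ 8|u − 3|, which is < eps once |u − 3| < eps/8.
Take delta = min(2, eps/8). If 0 < |u − 3| < delta then both bounds hold and |u^2 − 9| ≤ 8|u − 3| < 8·(eps/8) = eps.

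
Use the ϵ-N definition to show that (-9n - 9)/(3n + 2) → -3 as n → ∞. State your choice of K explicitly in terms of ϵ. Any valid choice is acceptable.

K = 1/ϵ

Fix ϵ > 0. For n ≥ 1, |(-9n - 9)/(3n + 2) + 3| = |-9|/(3(3n + 2)) = 9/(3(3n + 2)).
Since 3n + 2 ≥ 3n for n ≥ 1, this is ≤ 9/(3·3n) = 1/n.
So |(-9n - 9)/(3n + 2) + 3| < ϵ whenever n > 1/ϵ.
Take K = 1/ϵ. If n > K then |(-9n - 9)/(3n + 2) + 3| ≤ 1/n < ϵ.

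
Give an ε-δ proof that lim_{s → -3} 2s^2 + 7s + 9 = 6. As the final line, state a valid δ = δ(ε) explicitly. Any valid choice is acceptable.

δ = min(2, ε/11)

Let ε > 0 be given. We want δ > 0 such that 0 < |s + 3| < δ implies |(2s^2 + 7s + 9) − 6| < ε.
(2s^2 + 7s + 9) − 6 = 2s^2 + 7s + 3 = (s + 3)(2s + 1).
So |(2s^2 + 7s + 9) − 6| = |s + 3|·|2s + 1|.
Assume first that |s + 3| < 2, so |s| < 5. Then |2s + 1| ≤ 2·5 + 1 = 11.
Hence |(2s^2 + 7s + 9) − 6| ≤ 11|s + 3| < ε provided |s + 3| < ε/11.
Choosing δ = min(2, ε/11) ensures both conditions, hence |(2s^2 + 7s + 9) − 6| < ε.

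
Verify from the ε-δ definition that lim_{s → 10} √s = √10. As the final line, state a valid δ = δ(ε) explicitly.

Fix ε > 0. We want δ > 0 such that 0 < |s − 10| < δ implies |√s − √10| < ε.
Multiplying by the conjugate, |√s − √10| = |s − 10|/(√s + √10).
Restrict δ ≤ 10 so that |s − 10| < 10 forces s > 0, and then √s + √10 > √10.
Hence |√s − √10| < |s − 10|/√10, which is < ε once |s − 10| < √10·ε.
Take δ = min(10, √10·ε). If 0 < |s − 10| < δ then s > 0 and |√s − √10| < |s − 10|/√10 < ε.

δ = min(10, √10·ε)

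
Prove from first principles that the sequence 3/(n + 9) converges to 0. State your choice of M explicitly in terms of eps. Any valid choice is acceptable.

Suppose eps > 0. For n ≥ 1, |3/(n + 9) − 0| = 3/(n + 9) ≤ 3/n.
We need 3/n < eps, i.e. n > 3/eps.
Take M = 3/eps. If n > M then |3/(n + 9)| ≤ 3/n < eps.

M = 3/eps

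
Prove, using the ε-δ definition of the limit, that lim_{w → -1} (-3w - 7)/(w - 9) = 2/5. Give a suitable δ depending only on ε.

δ = min(5, (25/17)ε)

Fix ε > 0. We want δ > 0 with 0 < |w + 1| < δ ⇒ |(-3w - 7)/(w - 9) − (2/5)| < ε.
Combining over a common denominator, (-3w - 7)/(w - 9) − (2/5) = [(-3w - 7)·(-10) − (-4)·(w - 9)] / [(-10)·(w - 9)] = 34(w + 1) / ((-10)(w - 9)).
So |(-3w - 7)/(w - 9) − (2/5)| = 34|w + 1| / (10·|w − 9|).
Require δ ≤ 5, so |w − 9| ≥ |-10| − |w + 1| > 10 − 5 = 5.
Hence |(-3w - 7)/(w - 9) − (2/5)| < 34|w + 1|/(10·5) = (17/25)|w + 1|, which is < ε once |w + 1| < (25/17)ε.
Take δ = min(5, (25/17)ε). Then 0 < |w + 1| < δ forces both bounds, so |(-3w - 7)/(w - 9) − (2/5)| < ε.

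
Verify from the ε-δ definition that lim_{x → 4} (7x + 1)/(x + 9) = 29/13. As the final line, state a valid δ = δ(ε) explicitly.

δ = min(13/2, (169/124)ε)

Let ε > 0 be given. We want δ > 0 with 0 < |x − 4| < δ ⇒ |(7x + 1)/(x + 9) − (29/13)| < ε.
Combining over a common denominator, (7x + 1)/(x + 9) − (29/13) = [(7x + 1)·13 − 29·(x + 9)] / [13·(x + 9)] = 62(x − 4) / (13(x + 9)).
So |(7x + 1)/(x + 9) − (29/13)| = 62|x − 4| / (13·|x + 9|).
Require δ ≤ 13/2, so |x + 9| ≥ |13| − |x − 4| > 13 − 13/2 = 13/2.
Hence |(7x + 1)/(x + 9) − (29/13)| < 62|x − 4|/(13·(13/2)) = (124/169)|x − 4|, which is < ε once |x − 4| < (169/124)ε.
Take δ = min(13/2, (169/124)ε). Then 0 < |x − 4| < δ forces both bounds, so |(7x + 1)/(x + 9) − (29/13)| < ε.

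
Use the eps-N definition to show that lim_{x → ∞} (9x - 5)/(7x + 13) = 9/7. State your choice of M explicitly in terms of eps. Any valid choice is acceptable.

Let eps > 0. We seek M > 0 such that x > M implies |(9x - 5)/(7x + 13) − (9/7)| < eps.
(9x - 5)/(7x + 13) − (9/7) = (7(9x - 5) − 9(7x + 13)) / (7(7x + 13)) = -152/(7(7x + 13)).
For x > 0 we have 7x + 13 > 7x, so |(9x - 5)/(7x + 13) − (9/7)| = 152/(7(7x + 13)) < 152/(7·7x) = (152/49)/x.
Thus |(9x - 5)/(7x + 13) − (9/7)| < eps whenever x > (152/49)/eps.
Take M = (152/49)/eps. If x > M then |(9x - 5)/(7x + 13) − (9/7)| < (152/49)/x < eps.

M = (152/49)/eps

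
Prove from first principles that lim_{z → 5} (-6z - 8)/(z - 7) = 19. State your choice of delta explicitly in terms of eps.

Let eps > 0. We want delta > 0 with 0 < |z − 5| < delta ⇒ |(-6z - 8)/(z - 7) − 19| < eps.
Combining over a common denominator, (-6z - 8)/(z - 7) − 19 = [(-6z - 8)·(-2) − (-38)·(z - 7)] / [(-2)·(z - 7)] = 50(z − 5) / ((-2)(z - 7)).
So |(-6z - 8)/(z - 7) − 19| = 50|z − 5| / (2·|z − 7|).
Restrict delta ≤ 1. Then |z − 5| < 1 gives |z − 7| = |(z − 5) + (-2)| ≥ 2 − 1 = 1.
Hence |(-6z - 8)/(z - 7) − 19| < 50|z − 5|/(2·1) = 25|z − 5|, which is < eps once |z − 5| < (1/25)eps.
Take delta = min(1, (1/25)eps). Then 0 < |z − 5| < delta forces both bounds, so |(-6z - 8)/(z - 7) − 19| < eps.

delta = min(1, (1/25)eps)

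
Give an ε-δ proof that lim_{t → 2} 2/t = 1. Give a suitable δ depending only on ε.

Suppose ε > 0. We seek δ > 0 such that 0 < |t − 2| < δ implies |2/t − 1| < ε.
|2/t − 1| = 2·|2 − t|/(2·|t|) = 2|t − 2|/(2|t|).
Require δ ≤ 1 so that |t| > 2 − 1 = 1, hence 2|t| > 2.
Then |2/t − 1| < 2|t − 2|/2, which is < ε when |t − 2| < ε.
Take δ = min(1, ε). Then 0 < |t − 2| < δ gives both |t − 2| < 1 and |t − 2| < ε, so |2/t − 1| < ε.

δ = min(1, ε)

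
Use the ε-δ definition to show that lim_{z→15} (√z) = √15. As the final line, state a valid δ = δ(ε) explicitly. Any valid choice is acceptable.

δ = min(15, √15·ε)

Fix ε > 0. We want δ > 0 such that 0 < |z − 15| < δ implies |√z − √15| < ε.
Rationalise: √z − √15 = (z − 15)/(√z + √15), so |√z − √15| = |z − 15|/(√z + √15).
Restrict δ ≤ 15 so that |z − 15| < 15 forces z > 0, and then √z + √15 > √15.
Hence |√z − √15| < |z − 15|/√15, which is < ε once |z − 15| < √15·ε.
Take δ = min(15, √15·ε). If 0 < |z − 15| < δ then z > 0 and |√z − √15| < |z − 15|/√15 < ε.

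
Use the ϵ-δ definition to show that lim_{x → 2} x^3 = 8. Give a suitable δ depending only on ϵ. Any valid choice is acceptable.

Suppose ϵ > 0. We seek δ > 0 with 0 < |x − 2| < δ ⇒ |x^3 − 8| < ϵ.
Factor: x^3 − 8 = (x − 2)(x^2 + 2x + 4), so |x^3 − 8| = |x − 2|·|x^2 + 2x + 4|.
Impose δ ≤ 2 so that |x| < 4; then |x^2 + 2x + 4| ≤ 28.
Hence |x^3 − 8| ≤ 28|x − 2|, which is < ϵ once |x − 2| < ϵ/28.
Take δ = min(2, ϵ/28). If 0 < |x − 2| < δ then both bounds hold and |x^3 − 8| ≤ 28|x − 2| < 28·(ϵ/28) = ϵ.

δ = min(2, ϵ/28)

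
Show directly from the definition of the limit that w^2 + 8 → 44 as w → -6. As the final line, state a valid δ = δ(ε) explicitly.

δ = min(1, ε/13)

Suppose ε > 0. We want δ > 0 such that 0 < |w + 6| < δ implies |(w^2 + 8) − 44| < ε.
(w^2 + 8) − 44 = w^2 - 36 = (w + 6)(w - 6).
So |(w^2 + 8) − 44| = |w + 6|·|w - 6|.
Assume first that |w + 6| < 1, so |w| < 7. Then |w - 6| ≤ 7 + 6 = 13.
Hence |(w^2 + 8) − 44| ≤ 13|w + 6| < ε provided |w + 6| < ε/13.
Choosing δ = min(1, ε/13) ensures both conditions, hence |(w^2 + 8) − 44| < ε.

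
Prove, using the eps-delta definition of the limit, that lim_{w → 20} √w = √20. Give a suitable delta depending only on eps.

delta = min(20, √20·eps)

Fix eps > 0. We want delta > 0 such that 0 < |w − 20| < delta implies |√w − √20| < eps.
Rationalise: √w − √20 = (w − 20)/(√w + √20), so |√w − √20| = |w − 20|/(√w + √20).
Restrict delta ≤ 20 so that |w − 20| < 20 forces w > 0, and then √w + √20 > √20.
Hence |√w − √20| < |w − 20|/√20, which is < eps once |w − 20| < √20·eps.
Take delta = min(20, √20·eps). If 0 < |w − 20| < delta then w > 0 and |√w − √20| < |w − 20|/√20 < eps.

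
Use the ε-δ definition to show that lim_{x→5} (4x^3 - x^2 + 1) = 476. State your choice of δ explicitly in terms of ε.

Fix ε > 0. We want δ > 0 such that 0 < |x − 5| < δ implies |(4x^3 - x^2 + 1) − 476| < ε.
(4x^3 - x^2 + 1) − 476 = 4x^3 - x^2 - 475 = (x − 5)(4x^2 + 19x + 95).
So |(4x^3 - x^2 + 1) − 476| = |x − 5|·|4x^2 + 19x + 95|.
Assume first that |x − 5| < 1, so |x| < 6. Then |4x^2 + 19x + 95| ≤ 4·6^2 + 19·6 + 95 = 353.
Hence |(4x^3 - x^2 + 1) − 476| ≤ 353|x − 5| < ε provided |x − 5| < ε/353.
Take δ = min(1, ε/353). Then 0 < |x − 5| < δ gives both |x − 5| < 1 and |x − 5| < ε/353, so |(4x^3 - x^2 + 1) − 476| < ε.

δ = min(1, ε/353)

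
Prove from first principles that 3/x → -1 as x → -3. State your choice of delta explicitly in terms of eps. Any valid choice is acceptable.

delta = min(3/2, (3/2)eps)

Suppose eps > 0. We seek delta > 0 such that 0 < |x + 3| < delta implies |3/x + 1| < eps.
|3/x + 1| = 3·|-3 − x|/(3·|x|) = 3|x + 3|/(3|x|).
Require delta ≤ 3/2 so that |x| > 3 − 3/2 = 3/2, hence 3|x| > 9/2.
Then |3/x + 1| < 3|x + 3|/(9/2), which is < eps when |x + 3| < (3/2)eps.
Take delta = min(3/2, (3/2)eps). Then 0 < |x + 3| < delta gives both |x + 3| < 3/2 and |x + 3| < (3/2)eps, so |3/x + 1| < eps.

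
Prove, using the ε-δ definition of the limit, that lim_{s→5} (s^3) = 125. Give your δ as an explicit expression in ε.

Fix ε > 0. We seek δ > 0 with 0 < |s − 5| < δ ⇒ |s^3 − 125| < ε.
Factor: s^3 − 125 = (s − 5)(s^2 + 5s + 25), so |s^3 − 125| = |s − 5|·|s^2 + 5s + 25|.
Impose δ ≤ 2 so that |s| < 7; then |s^2 + 5s + 25| ≤ 109.
Hence |s^3 − 125| ≤ 109|s − 5|, which is < ε once |s − 5| < ε/109.
Take δ = min(2, ε/109). If 0 < |s − 5| < δ then both bounds hold and |s^3 − 125| ≤ 109|s − 5| < 109·(ε/109) = ε.

δ = min(2, ε/109)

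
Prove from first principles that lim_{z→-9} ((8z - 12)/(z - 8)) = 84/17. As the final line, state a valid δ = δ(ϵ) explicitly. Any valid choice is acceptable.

Fix ϵ > 0. We want δ > 0 with 0 < |z + 9| < δ ⇒ |(8z - 12)/(z - 8) − (84/17)| < ϵ.
Combining over a common denominator, (8z - 12)/(z - 8) − (84/17) = [(8z - 12)·(-17) − (-84)·(z - 8)] / [(-17)·(z - 8)] = -52(z + 9) / ((-17)(z - 8)).
So |(8z - 12)/(z - 8) − (84/17)| = 52|z + 9| / (17·|z − 8|).
Restrict δ ≤ 17/2. Then |z + 9| < 17/2 gives |z − 8| = |(z + 9) + (-17)| ≥ 17 − 17/2 = 17/2.
Hence |(8z - 12)/(z - 8) − (84/17)| < 52|z + 9|/(17·(17/2)) = (104/289)|z + 9|, which is < ϵ once |z + 9| < (289/104)ϵ.
Take δ = min(17/2, (289/104)ϵ). Then 0 < |z + 9| < δ forces both bounds, so |(8z - 12)/(z - 8) − (84/17)| < ϵ.

δ = min(17/2, (289/104)ϵ)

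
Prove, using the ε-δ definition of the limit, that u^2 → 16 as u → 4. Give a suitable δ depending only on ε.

δ = min(1, ε/9)

Suppose ε > 0. We seek δ > 0 with 0 < |u − 4| < δ ⇒ |u^2 − 16| < ε.
Factor: u^2 − 16 = (u − 4)(u + 4), so |u^2 − 16| = |u − 4|·|u + 4|.
Restrict δ ≤ 1. Then |u − 4| < 1 gives |u| < 5, so by the triangle inequality |u + 4| ≤ 5 + 4 = 9.
Hence |u^2 − 16| ≤ 9|u − 4|, which is < ε once |u − 4| < ε/9.
Take δ = min(1, ε/9). If 0 < |u − 4| < δ then both bounds hold and |u^2 − 16| ≤ 9|u − 4| < 9·(ε/9) = ε.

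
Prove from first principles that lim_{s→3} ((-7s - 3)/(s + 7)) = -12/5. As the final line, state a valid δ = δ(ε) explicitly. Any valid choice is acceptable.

δ = min(5, (25/23)ε)

Suppose ε > 0. We want δ > 0 with 0 < |s − 3| < δ ⇒ |(-7s - 3)/(s + 7) + 12/5| < ε.
Combining over a common denominator, (-7s - 3)/(s + 7) + 12/5 = [(-7s - 3)·10 − (-24)·(s + 7)] / [10·(s + 7)] = -46(s − 3) / (10(s + 7)).
So |(-7s - 3)/(s + 7) + 12/5| = 46|s − 3| / (10·|s + 7|).
Require δ ≤ 5, so |s + 7| ≥ |10| − |s − 3| > 10 − 5 = 5.
Hence |(-7s - 3)/(s + 7) + 12/5| < 46|s − 3|/(10·5) = (23/25)|s − 3|, which is < ε once |s − 3| < (25/23)ε.
Take δ = min(5, (25/23)ε). Then 0 < |s − 3| < δ forces both bounds, so |(-7s - 3)/(s + 7) + 12/5| < ε.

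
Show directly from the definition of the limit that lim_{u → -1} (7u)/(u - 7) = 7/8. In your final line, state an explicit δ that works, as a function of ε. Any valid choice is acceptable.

Fix ε > 0. We want δ > 0 with 0 < |u + 1| < δ ⇒ |(7u)/(u - 7) − (7/8)| < ε.
Combining over a common denominator, (7u)/(u - 7) − (7/8) = [(7u)·(-8) − (-7)·(u - 7)] / [(-8)·(u - 7)] = -49(u + 1) / ((-8)(u - 7)).
So |(7u)/(u - 7) − (7/8)| = 49|u + 1| / (8·|u − 7|).
Require δ ≤ 4, so |u − 7| ≥ |-8| − |u + 1| > 8 − 4 = 4.
Hence |(7u)/(u - 7) − (7/8)| < 49|u + 1|/(8·4) = (49/32)|u + 1|, which is < ε once |u + 1| < (32/49)ε.
Take δ = min(4, (32/49)ε). Then 0 < |u + 1| < δ forces both bounds, so |(7u)/(u - 7) − (7/8)| < ε.

δ = min(4, (32/49)ε)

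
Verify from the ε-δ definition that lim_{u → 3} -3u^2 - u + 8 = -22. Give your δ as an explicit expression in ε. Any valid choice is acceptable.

δ = min(1, ε/22)

Let ε > 0. We want δ > 0 such that 0 < |u − 3| < δ implies |(-3u^2 - u + 8) + 22| < ε.
(-3u^2 - u + 8) + 22 = -3u^2 - u + 30 = (u − 3)(-3u - 10).
So |(-3u^2 - u + 8) + 22| = |u − 3|·|-3u - 10|.
Require δ ≤ 1. Then |u − 3| < 1 gives |u| < 4, and by the triangle inequality |-3u - 10| ≤ 3·4 + 10 = 22.
Hence |(-3u^2 - u + 8) + 22| ≤ 22|u − 3| < ε provided |u − 3| < ε/22.
Take δ = min(1, ε/22). Then 0 < |u − 3| < δ gives both |u − 3| < 1 and |u − 3| < ε/22, so |(-3u^2 - u + 8) + 22| < ε.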